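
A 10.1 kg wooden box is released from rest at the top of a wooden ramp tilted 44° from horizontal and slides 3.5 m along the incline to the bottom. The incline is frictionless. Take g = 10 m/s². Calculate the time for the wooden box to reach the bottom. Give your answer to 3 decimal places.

The weight component along the incline is mg sin 44° = 70.160 N and the normal force is N = mg cos 44° = 72.653 N.
With no friction, a = g sin 44° = 6.9466 m/s².
Starting from rest, L = ½at², so t = √(2L/a) = √(2 × 3.5 / 6.9466) = 1.0038 s.

1.004 s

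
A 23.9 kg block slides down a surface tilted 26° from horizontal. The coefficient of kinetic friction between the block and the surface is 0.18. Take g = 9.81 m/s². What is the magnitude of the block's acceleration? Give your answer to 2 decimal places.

Resolving the weight along the incline: the component pulling the block down the slope is mg sin 26° = 23.9 × 9.81 × 0.4384 = 102.787 N, and the normal force is N = mg cos 26° = 23.9 × 9.81 × 0.8988 = 210.732 N.
Kinetic friction acts up the slope with magnitude f = μN = 0.18 × 210.732 = 37.932 N.
Net force along the incline is 102.787 − 37.932 = 64.855 N, so a = 64.855 / 23.9 = 2.7136 m/s².

2.71 m/s²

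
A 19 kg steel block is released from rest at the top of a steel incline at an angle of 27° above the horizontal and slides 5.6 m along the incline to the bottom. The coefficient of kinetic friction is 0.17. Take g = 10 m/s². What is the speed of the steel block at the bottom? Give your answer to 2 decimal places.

5.82 m/s

The weight component along the incline is mg sin 27° = 86.258 N and the normal force is N = mg cos 27° = 169.291 N.
Friction up the slope is f = μN = 0.17 × 169.291 = 28.779 N, so the net downslope force is 86.258 − 28.779 = 57.479 N and a = 57.479 / 19 = 3.0252 m/s².
Starting from rest over a distance of 5.6 m, v² = 2aL = 2 × 3.0252 × 5.6 = 33.8822, so v = 5.8208 m/s.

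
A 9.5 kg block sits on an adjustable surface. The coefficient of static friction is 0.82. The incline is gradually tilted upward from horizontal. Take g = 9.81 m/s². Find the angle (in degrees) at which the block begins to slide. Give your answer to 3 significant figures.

39.4°

At the threshold of sliding, static friction is at its maximum μ_s N and exactly balances the weight component along the incline: mg sin θ = μ_s mg cos θ.
Hence tan θ = μ_s = 0.82, so θ = arctan(0.82) = 39.3518°.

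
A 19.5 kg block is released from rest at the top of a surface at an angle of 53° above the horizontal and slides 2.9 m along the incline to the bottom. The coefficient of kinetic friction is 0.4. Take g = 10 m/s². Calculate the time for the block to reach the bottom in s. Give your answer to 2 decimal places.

The weight component along the incline is mg sin 53° = 155.734 N and the normal force is N = mg cos 53° = 117.354 N.
Friction up the slope is f = μN = 0.4 × 117.354 = 46.942 N, so the net downslope force is 155.734 − 46.942 = 108.792 N and a = 108.792 / 19.5 = 5.5791 m/s².
Starting from rest, L = ½at², so t = √(2L/a) = √(2 × 2.9 / 5.5791) = 1.0196 s.

1.02 s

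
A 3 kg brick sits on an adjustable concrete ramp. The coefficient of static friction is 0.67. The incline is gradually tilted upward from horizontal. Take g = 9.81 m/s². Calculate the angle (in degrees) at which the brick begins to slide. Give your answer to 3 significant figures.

At the threshold of sliding, static friction is at its maximum μ_s N and exactly balances the weight component along the incline: mg sin θ = μ_s mg cos θ.
Hence tan θ = μ_s = 0.67, so θ = arctan(0.67) = 33.8221°.

33.8°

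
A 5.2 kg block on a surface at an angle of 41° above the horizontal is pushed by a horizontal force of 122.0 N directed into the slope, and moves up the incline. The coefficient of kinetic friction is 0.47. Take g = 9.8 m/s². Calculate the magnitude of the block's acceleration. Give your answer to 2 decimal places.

0.57 m/s²

The horizontal push has components F cos 41° = 122.0 × 0.7547 = 92.073 N up the incline and F sin 41° = 122.0 × 0.6561 = 80.044 N pressing into the surface.
The normal force is therefore N = mg cos 41° + F sin 41° = 38.460 + 80.044 = 118.504 N, and kinetic friction down the slope is μN = 0.47 × 118.504 = 55.697 N.
Along the incline: F cos 41° − mg sin 41° − μN = ma, so 92.073 − 33.435 − 55.697 = 5.2 a, giving a = 0.5656 m/s².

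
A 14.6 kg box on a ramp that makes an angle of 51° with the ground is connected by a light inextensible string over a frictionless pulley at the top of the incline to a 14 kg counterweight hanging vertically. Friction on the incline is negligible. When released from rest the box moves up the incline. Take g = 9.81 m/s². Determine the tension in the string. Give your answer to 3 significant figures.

For the box on the incline: the weight component along the slope is m₁g sin 51° = 14.6 × 9.81 × 0.7771 = 111.301 N and the normal force is N = m₁g cos 51° = 90.135 N.
Newton's second law for the box (up-slope positive): T − 111.301 = 14.6 a. For the hanging counterweight (downward positive): 14 × 9.81 − T = 14 a.
Adding the two equations eliminates T: 26.039 = 28.6 a, so a = 0.9105 m/s².
Then from the hanging counterweight's equation, T = 14 × (9.81 − 0.9105) = 124.593 N.

125 N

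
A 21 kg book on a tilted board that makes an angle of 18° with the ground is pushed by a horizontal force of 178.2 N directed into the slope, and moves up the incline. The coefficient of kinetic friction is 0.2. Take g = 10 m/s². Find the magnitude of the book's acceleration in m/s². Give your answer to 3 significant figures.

The horizontal push has components F cos 18° = 178.2 × 0.9511 = 169.486 N up the incline and F sin 18° = 178.2 × 0.3090 = 55.064 N pressing into the surface.
The normal force is therefore N = mg cos 18° + F sin 18° = 199.731 + 55.064 = 254.795 N, and kinetic friction down the slope is μN = 0.2 × 254.795 = 50.959 N.
Along the incline: F cos 18° − mg sin 18° − μN = ma, so 169.486 − 64.890 − 50.959 = 21 a, giving a = 2.5541 m/s².

2.55 m/s²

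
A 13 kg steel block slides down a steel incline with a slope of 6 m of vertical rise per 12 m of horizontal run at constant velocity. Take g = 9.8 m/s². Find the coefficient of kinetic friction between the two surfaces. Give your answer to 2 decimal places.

At constant velocity the net force along the incline is zero: mg sin 26.57° = μ mg cos 26.57°.
So μ = tan 26.57° = 0.4472 / 0.8944 = 0.5000.

0.50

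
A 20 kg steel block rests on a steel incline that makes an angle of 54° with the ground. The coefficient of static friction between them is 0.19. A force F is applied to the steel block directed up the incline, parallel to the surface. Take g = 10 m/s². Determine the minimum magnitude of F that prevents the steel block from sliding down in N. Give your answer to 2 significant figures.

The normal force is N = mg cos 54° = 117.557 N. With F at its minimum the steel block is on the verge of sliding down, so static friction is at its maximum μ_s N = 0.19 × 117.557 = 22.336 N and acts up the slope.
Equilibrium along the incline: F + μ_s N = mg sin 54°, so F = 161.803 − 22.336 = 139.467 N.

140 N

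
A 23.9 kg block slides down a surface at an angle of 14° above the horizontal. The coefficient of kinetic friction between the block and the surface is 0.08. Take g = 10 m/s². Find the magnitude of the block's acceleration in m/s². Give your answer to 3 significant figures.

1.64 m/s²

Resolving the weight along the incline: the component pulling the block down the slope is mg sin 14° = 23.9 × 10 × 0.2419 = 57.814 N, and the normal force is N = mg cos 14° = 23.9 × 10 × 0.9703 = 231.902 N.
Kinetic friction acts up the slope with magnitude f = μN = 0.08 × 231.902 = 18.552 N.
Net force along the incline is 57.814 − 18.552 = 39.262 N, so a = 39.262 / 23.9 = 1.6428 m/s².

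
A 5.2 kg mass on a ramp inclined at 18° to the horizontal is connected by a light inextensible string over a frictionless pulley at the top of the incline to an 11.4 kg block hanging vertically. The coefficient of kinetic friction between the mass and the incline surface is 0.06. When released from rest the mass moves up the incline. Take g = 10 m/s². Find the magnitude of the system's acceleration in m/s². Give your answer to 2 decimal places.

For the mass on the incline: the weight component along the slope is m₁g sin 18° = 5.2 × 10 × 0.3090 = 16.068 N and the normal force is N = m₁g cos 18° = 49.455 N.
Kinetic friction opposes the mass's motion up the incline: f = μN = 0.06 × 49.455 = 2.967 N acting down the slope.
Newton's second law for the mass (up-slope positive): T − 16.068 − 2.967 = 5.2 a. For the hanging block (downward positive): 11.4 × 10 − T = 11.4 a.
Adding the two equations eliminates T: 94.965 = 16.6 a, so a = 5.7208 m/s².

5.72 m/s²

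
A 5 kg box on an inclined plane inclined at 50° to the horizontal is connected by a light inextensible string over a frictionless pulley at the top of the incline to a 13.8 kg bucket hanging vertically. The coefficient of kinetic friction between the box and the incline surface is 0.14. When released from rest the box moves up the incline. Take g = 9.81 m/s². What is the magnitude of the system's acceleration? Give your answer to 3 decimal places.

4.968 m/s²

For the box on the incline: the weight component along the slope is m₁g sin 50° = 5 × 9.81 × 0.7660 = 37.572 N and the normal force is N = m₁g cos 50° = 31.529 N.
Kinetic friction opposes the box's motion up the incline: f = μN = 0.14 × 31.529 = 4.414 N acting down the slope.
Newton's second law for the box (up-slope positive): T − 37.572 − 4.414 = 5 a. For the hanging bucket (downward positive): 13.8 × 9.81 − T = 13.8 a.
Adding the two equations eliminates T: 93.392 = 18.8 a, so a = 4.9677 m/s².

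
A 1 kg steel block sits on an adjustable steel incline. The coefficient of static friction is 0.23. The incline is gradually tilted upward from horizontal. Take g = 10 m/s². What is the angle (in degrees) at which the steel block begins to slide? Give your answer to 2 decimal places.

12.95°

At the threshold of sliding, static friction is at its maximum μ_s N and exactly balances the weight component along the incline: mg sin θ = μ_s mg cos θ.
Hence tan θ = μ_s = 0.23, so θ = arctan(0.23) = 12.9528°.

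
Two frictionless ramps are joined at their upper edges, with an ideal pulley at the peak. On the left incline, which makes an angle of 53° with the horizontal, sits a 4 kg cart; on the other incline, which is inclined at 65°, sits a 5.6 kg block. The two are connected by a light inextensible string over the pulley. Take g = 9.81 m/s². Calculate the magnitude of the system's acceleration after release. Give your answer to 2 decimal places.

1.92 m/s²

Resolve each weight along its own incline: the 4 kg mass has component 4 × 9.81 × sin 53° = 31.338 N down its slope, and the 5.6 kg mass has 5.6 × 9.81 × sin 65° = 49.789 N down its slope.
The 5.6 kg side's 49.789 N exceeds the other side's 31.338 N, so that mass slides down and the 4 kg mass slides up. Taking that direction as positive, Newton's second law for the whole system gives 49.789 − 31.338 = (4 + 5.6) a, so a = 18.451 / 9.6 = 1.9220 m/s².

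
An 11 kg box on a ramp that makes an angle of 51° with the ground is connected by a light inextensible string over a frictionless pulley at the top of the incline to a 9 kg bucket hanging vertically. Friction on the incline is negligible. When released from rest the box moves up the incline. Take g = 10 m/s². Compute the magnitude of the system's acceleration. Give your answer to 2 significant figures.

0.23 m/s²

For the box on the incline: the weight component along the slope is m₁g sin 51° = 11 × 10 × 0.7771 = 85.481 N and the normal force is N = m₁g cos 51° = 69.225 N.
Newton's second law for the box (up-slope positive): T − 85.481 = 11 a. For the hanging bucket (downward positive): 9 × 10 − T = 9 a.
Adding the two equations eliminates T: 4.519 = 20 a, so a = 0.2260 m/s².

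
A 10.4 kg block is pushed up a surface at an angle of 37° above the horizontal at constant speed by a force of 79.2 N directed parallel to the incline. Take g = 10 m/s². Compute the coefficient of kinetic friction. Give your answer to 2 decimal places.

At constant speed ΣF = 0 along the incline. The applied 79.2 N acts up the slope; the weight component mg sin 37° = 62.589 N and kinetic friction μN both act down the slope.
So 79.2 = 62.589 + μ × 83.058, giving μ = (79.2 − 62.589) / 83.058 = 0.2000.

0.20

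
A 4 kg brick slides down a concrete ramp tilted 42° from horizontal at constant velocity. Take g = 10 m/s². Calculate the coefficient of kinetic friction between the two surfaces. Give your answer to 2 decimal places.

0.90

At constant velocity the net force along the incline is zero: mg sin 42° = μ mg cos 42°.
So μ = tan 42° = 0.6691 / 0.7431 = 0.9004.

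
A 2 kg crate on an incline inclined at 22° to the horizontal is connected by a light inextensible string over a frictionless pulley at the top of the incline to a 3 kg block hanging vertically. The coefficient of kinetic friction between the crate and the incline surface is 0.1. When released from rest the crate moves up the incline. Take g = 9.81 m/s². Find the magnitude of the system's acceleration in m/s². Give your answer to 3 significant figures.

For the crate on the incline: the weight component along the slope is m₁g sin 22° = 2 × 9.81 × 0.3746 = 7.350 N and the normal force is N = m₁g cos 22° = 18.191 N.
Kinetic friction opposes the crate's motion up the incline: f = μN = 0.1 × 18.191 = 1.819 N acting down the slope.
Newton's second law for the crate (up-slope positive): T − 7.350 − 1.819 = 2 a. For the hanging block (downward positive): 3 × 9.81 − T = 3 a.
Adding the two equations eliminates T: 20.261 = 5 a, so a = 4.0522 m/s².

4.05 m/s²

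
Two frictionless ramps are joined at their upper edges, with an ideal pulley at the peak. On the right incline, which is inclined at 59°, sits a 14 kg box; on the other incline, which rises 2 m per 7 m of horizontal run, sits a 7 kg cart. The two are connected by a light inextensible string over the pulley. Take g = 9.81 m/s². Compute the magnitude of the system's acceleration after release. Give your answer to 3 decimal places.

Resolve each weight along its own incline: the 14 kg mass has component 14 × 9.81 × sin 59° = 117.723 N down its slope, and the 7 kg mass has 7 × 9.81 × sin 15.95° = 18.865 N down its slope.
The 14 kg side's 117.723 N exceeds the other side's 18.865 N, so that mass slides down and the 7 kg mass slides up. Taking that direction as positive, Newton's second law for the whole system gives 117.723 − 18.865 = (14 + 7) a, so a = 98.858 / 21 = 4.7075 m/s².

4.708 m/s²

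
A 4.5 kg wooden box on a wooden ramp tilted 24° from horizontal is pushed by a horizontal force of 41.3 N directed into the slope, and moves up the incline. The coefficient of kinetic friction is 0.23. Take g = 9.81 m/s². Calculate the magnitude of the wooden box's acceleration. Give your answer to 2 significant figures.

1.5 m/s²

The horizontal push has components F cos 24° = 41.3 × 0.9135 = 37.728 N up the incline and F sin 24° = 41.3 × 0.4067 = 16.797 N pressing into the surface.
The normal force is therefore N = mg cos 24° + F sin 24° = 40.326 + 16.797 = 57.123 N, and kinetic friction down the slope is μN = 0.23 × 57.123 = 13.138 N.
Along the incline: F cos 24° − mg sin 24° − μN = ma, so 37.728 − 17.954 − 13.138 = 4.5 a, giving a = 1.4747 m/s².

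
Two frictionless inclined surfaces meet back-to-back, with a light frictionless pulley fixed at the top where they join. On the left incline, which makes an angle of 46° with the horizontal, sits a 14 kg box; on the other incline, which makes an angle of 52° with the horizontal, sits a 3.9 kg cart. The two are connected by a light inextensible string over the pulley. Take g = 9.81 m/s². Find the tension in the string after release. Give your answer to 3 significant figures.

45.1 N

Resolve each weight along its own incline: the 14 kg mass has component 14 × 9.81 × sin 46° = 98.794 N down its slope, and the 3.9 kg mass has 3.9 × 9.81 × sin 52° = 30.149 N down its slope.
The 14 kg side's 98.794 N exceeds the other side's 30.149 N, so that mass slides down and the 3.9 kg mass slides up. Taking that direction as positive, Newton's second law for the whole system gives 98.794 − 30.149 = (14 + 3.9) a, so a = 68.645 / 17.9 = 3.8349 m/s².
For the 3.9 kg mass (up-slope positive): T − 30.149 = 3.9 × 3.8349, so T = 45.105 N.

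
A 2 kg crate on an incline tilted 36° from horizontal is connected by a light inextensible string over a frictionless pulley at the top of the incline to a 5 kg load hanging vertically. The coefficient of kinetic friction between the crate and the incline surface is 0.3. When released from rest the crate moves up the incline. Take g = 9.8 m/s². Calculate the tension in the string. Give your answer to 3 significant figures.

25.6 N

For the crate on the incline: the weight component along the slope is m₁g sin 36° = 2 × 9.8 × 0.5878 = 11.521 N and the normal force is N = m₁g cos 36° = 15.857 N.
Kinetic friction opposes the crate's motion up the incline: f = μN = 0.3 × 15.857 = 4.757 N acting down the slope.
Newton's second law for the crate (up-slope positive): T − 11.521 − 4.757 = 2 a. For the hanging load (downward positive): 5 × 9.8 − T = 5 a.
Adding the two equations eliminates T: 32.722 = 7 a, so a = 4.6746 m/s².
Then from the hanging load's equation, T = 5 × (9.8 − 4.6746) = 25.627 N.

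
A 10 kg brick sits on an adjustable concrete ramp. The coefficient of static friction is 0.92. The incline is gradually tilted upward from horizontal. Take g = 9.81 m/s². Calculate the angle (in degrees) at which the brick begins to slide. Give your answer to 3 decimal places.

At the threshold of sliding, static friction is at its maximum μ_s N and exactly balances the weight component along the incline: mg sin θ = μ_s mg cos θ.
Hence tan θ = μ_s = 0.92, so θ = arctan(0.92) = 42.6141°.

42.614°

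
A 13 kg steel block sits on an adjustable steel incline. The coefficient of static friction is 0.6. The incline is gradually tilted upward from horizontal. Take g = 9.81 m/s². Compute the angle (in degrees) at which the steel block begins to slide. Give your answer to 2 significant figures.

31°

At the threshold of sliding, static friction is at its maximum μ_s N and exactly balances the weight component along the incline: mg sin θ = μ_s mg cos θ.
Hence tan θ = μ_s = 0.6, so θ = arctan(0.6) = 30.9638°.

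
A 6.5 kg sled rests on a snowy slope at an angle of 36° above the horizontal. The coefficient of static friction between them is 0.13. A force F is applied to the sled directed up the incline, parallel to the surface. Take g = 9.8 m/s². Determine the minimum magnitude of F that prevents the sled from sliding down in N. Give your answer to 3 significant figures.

30.7 N

The normal force is N = mg cos 36° = 51.534 N. With F at its minimum the sled is on the verge of sliding down, so static friction is at its maximum μ_s N = 0.13 × 51.534 = 6.699 N and acts up the slope.
Equilibrium along the incline: F + μ_s N = mg sin 36°, so F = 37.442 − 6.699 = 30.743 N.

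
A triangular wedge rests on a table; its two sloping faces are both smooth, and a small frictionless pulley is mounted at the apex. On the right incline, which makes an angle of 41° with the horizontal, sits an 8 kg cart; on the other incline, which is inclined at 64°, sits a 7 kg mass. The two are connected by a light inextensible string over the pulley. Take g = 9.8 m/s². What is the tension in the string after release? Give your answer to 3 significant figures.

56.9 N

Resolve each weight along its own incline: the 8 kg mass has component 8 × 9.8 × sin 41° = 51.435 N down its slope, and the 7 kg mass has 7 × 9.8 × sin 64° = 61.657 N down its slope.
The 7 kg side's 61.657 N exceeds the other side's 51.435 N, so that mass slides down and the 8 kg mass slides up. Taking that direction as positive, Newton's second law for the whole system gives 61.657 − 51.435 = (8 + 7) a, so a = 10.222 / 15 = 0.6815 m/s².
For the 8 kg mass (up-slope positive): T − 51.435 = 8 × 0.6815, so T = 56.887 N.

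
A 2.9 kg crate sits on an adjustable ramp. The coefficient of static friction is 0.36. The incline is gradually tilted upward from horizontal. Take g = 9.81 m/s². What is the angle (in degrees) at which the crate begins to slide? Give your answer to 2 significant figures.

20°

At the threshold of sliding, static friction is at its maximum μ_s N and exactly balances the weight component along the incline: mg sin θ = μ_s mg cos θ.
Hence tan θ = μ_s = 0.36, so θ = arctan(0.36) = 19.7989°.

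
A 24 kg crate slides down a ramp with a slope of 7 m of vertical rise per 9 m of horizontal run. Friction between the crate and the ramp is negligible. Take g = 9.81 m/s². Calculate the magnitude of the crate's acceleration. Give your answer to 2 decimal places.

Resolving the weight along the incline: the component pulling the crate down the slope is mg sin 37.87° = 24 × 9.81 × 0.6139 = 144.537 N, and the normal force is N = mg cos 37.87° = 24 × 9.81 × 0.7894 = 185.856 N.
With no friction the net force along the incline is 144.537 N, so a = g sin 37.87° = 144.537 / 24 = 6.0224 m/s².

6.02 m/s²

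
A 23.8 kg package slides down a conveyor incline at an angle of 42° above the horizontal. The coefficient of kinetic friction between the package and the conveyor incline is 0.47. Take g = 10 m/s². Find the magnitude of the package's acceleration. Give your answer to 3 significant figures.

3.20 m/s²

Resolving the weight along the incline: the component pulling the package down the slope is mg sin 42° = 23.8 × 10 × 0.6691 = 159.246 N, and the normal force is N = mg cos 42° = 23.8 × 10 × 0.7431 = 176.858 N.
Kinetic friction acts up the slope with magnitude f = μN = 0.47 × 176.858 = 83.123 N.
Net force along the incline is 159.246 − 83.123 = 76.123 N, so a = 76.123 / 23.8 = 3.1984 m/s².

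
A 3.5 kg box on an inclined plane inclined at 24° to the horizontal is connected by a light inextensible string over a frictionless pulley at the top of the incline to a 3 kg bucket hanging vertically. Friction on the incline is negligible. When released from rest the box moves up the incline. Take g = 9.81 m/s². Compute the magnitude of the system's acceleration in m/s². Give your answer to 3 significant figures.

2.38 m/s²

For the box on the incline: the weight component along the slope is m₁g sin 24° = 3.5 × 9.81 × 0.4067 = 13.964 N and the normal force is N = m₁g cos 24° = 31.367 N.
Newton's second law for the box (up-slope positive): T − 13.964 = 3.5 a. For the hanging bucket (downward positive): 3 × 9.81 − T = 3 a.
Adding the two equations eliminates T: 15.466 = 6.5 a, so a = 2.3794 m/s².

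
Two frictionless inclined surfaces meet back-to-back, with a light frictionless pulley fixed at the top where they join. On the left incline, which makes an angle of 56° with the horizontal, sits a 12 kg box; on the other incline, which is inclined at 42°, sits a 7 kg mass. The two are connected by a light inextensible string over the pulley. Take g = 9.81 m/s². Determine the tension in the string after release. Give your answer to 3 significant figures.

Resolve each weight along its own incline: the 12 kg mass has component 12 × 9.81 × sin 56° = 97.594 N down its slope, and the 7 kg mass has 7 × 9.81 × sin 42° = 45.949 N down its slope.
The 12 kg side's 97.594 N exceeds the other side's 45.949 N, so that mass slides down and the 7 kg mass slides up. Taking that direction as positive, Newton's second law for the whole system gives 97.594 − 45.949 = (12 + 7) a, so a = 51.645 / 19 = 2.7182 m/s².
For the 7 kg mass (up-slope positive): T − 45.949 = 7 × 2.7182, so T = 64.976 N.

65.0 N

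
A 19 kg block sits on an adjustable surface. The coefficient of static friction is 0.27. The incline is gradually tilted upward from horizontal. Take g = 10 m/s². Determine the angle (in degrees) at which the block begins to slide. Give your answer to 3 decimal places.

At the threshold of sliding, static friction is at its maximum μ_s N and exactly balances the weight component along the incline: mg sin θ = μ_s mg cos θ.
Hence tan θ = μ_s = 0.27, so θ = arctan(0.27) = 15.1096°.

15.110°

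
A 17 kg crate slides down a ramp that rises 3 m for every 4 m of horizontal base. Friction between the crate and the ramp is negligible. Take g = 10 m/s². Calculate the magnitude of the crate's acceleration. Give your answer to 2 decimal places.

Resolving the weight along the incline: the component pulling the crate down the slope is mg sin 36.87° = 17 × 10 × 0.6000 = 102.000 N, and the normal force is N = mg cos 36.87° = 17 × 10 × 0.8000 = 136.000 N.
With no friction the net force along the incline is 102.000 N, so a = g sin 36.87° = 102.000 / 17 = 6.0000 m/s².

6.00 m/s²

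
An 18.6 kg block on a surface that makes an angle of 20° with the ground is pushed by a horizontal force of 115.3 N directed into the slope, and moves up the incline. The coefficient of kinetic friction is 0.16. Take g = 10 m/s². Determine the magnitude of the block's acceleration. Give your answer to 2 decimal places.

0.56 m/s²

The horizontal push has components F cos 20° = 115.3 × 0.9397 = 108.347 N up the incline and F sin 20° = 115.3 × 0.3420 = 39.433 N pressing into the surface.
The normal force is therefore N = mg cos 20° + F sin 20° = 174.784 + 39.433 = 214.217 N, and kinetic friction down the slope is μN = 0.16 × 214.217 = 34.275 N.
Along the incline: F cos 20° − mg sin 20° − μN = ma, so 108.347 − 63.612 − 34.275 = 18.6 a, giving a = 0.5624 m/s².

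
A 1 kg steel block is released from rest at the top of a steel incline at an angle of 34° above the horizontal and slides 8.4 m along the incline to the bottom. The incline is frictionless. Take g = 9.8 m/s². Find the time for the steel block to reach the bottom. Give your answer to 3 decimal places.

The weight component along the incline is mg sin 34° = 5.480 N and the normal force is N = mg cos 34° = 8.125 N.
With no friction, a = g sin 34° = 5.4801 m/s².
Starting from rest, L = ½at², so t = √(2L/a) = √(2 × 8.4 / 5.4801) = 1.7509 s.

1.751 s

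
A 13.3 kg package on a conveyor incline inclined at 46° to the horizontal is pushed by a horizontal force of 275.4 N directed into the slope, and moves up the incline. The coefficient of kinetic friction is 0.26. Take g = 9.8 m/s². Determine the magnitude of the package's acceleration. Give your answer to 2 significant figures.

1.7 m/s²

The horizontal push has components F cos 46° = 275.4 × 0.6947 = 191.320 N up the incline and F sin 46° = 275.4 × 0.7193 = 198.095 N pressing into the surface.
The normal force is therefore N = mg cos 46° + F sin 46° = 90.547 + 198.095 = 288.642 N, and kinetic friction down the slope is μN = 0.26 × 288.642 = 75.047 N.
Along the incline: F cos 46° − mg sin 46° − μN = ma, so 191.320 − 93.754 − 75.047 = 13.3 a, giving a = 1.6932 m/s².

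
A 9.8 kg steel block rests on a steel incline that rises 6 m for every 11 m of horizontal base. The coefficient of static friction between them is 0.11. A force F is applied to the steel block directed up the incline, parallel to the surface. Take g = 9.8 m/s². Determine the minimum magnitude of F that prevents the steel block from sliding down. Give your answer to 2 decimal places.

36.71 N

The normal force is N = mg cos 28.61° = 84.313 N. With F at its minimum the steel block is on the verge of sliding down, so static friction is at its maximum μ_s N = 0.11 × 84.313 = 9.274 N and acts up the slope.
Equilibrium along the incline: F + μ_s N = mg sin 28.61°, so F = 45.989 − 9.274 = 36.715 N.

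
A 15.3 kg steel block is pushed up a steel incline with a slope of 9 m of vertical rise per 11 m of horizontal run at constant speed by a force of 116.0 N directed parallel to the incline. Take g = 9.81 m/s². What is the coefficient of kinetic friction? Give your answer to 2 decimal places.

0.18

At constant speed ΣF = 0 along the incline. The applied 116.0 N acts up the slope; the weight component mg sin 39.29° = 95.045 N and kinetic friction μN both act down the slope.
So 116.0 = 95.045 + μ × 116.166, giving μ = (116.0 − 95.045) / 116.166 = 0.1804.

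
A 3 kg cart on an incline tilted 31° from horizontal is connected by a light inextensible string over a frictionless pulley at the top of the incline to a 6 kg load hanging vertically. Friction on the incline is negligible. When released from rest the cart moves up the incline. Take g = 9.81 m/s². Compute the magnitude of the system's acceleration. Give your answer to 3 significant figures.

4.86 m/s²

For the cart on the incline: the weight component along the slope is m₁g sin 31° = 3 × 9.81 × 0.5150 = 15.156 N and the normal force is N = m₁g cos 31° = 25.226 N.
Newton's second law for the cart (up-slope positive): T − 15.156 = 3 a. For the hanging load (downward positive): 6 × 9.81 − T = 6 a.
Adding the two equations eliminates T: 43.704 = 9 a, so a = 4.8560 m/s².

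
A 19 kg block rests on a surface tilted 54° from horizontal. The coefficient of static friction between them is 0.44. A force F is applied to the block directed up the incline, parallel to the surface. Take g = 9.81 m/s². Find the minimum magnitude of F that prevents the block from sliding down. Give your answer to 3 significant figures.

The normal force is N = mg cos 54° = 109.557 N. With F at its minimum the block is on the verge of sliding down, so static friction is at its maximum μ_s N = 0.44 × 109.557 = 48.205 N and acts up the slope.
Equilibrium along the incline: F + μ_s N = mg sin 54°, so F = 150.793 − 48.205 = 102.588 N.

103 N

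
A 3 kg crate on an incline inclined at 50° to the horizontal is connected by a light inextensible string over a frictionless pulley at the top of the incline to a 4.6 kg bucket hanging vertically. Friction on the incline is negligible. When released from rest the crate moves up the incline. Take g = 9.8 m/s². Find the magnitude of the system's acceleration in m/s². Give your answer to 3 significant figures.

For the crate on the incline: the weight component along the slope is m₁g sin 50° = 3 × 9.8 × 0.7660 = 22.520 N and the normal force is N = m₁g cos 50° = 18.898 N.
Newton's second law for the crate (up-slope positive): T − 22.520 = 3 a. For the hanging bucket (downward positive): 4.6 × 9.8 − T = 4.6 a.
Adding the two equations eliminates T: 22.560 = 7.6 a, so a = 2.9684 m/s².

2.97 m/s²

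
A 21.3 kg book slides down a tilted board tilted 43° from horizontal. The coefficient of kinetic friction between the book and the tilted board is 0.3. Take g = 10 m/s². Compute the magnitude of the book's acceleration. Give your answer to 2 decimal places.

4.63 m/s²

Resolving the weight along the incline: the component pulling the book down the slope is mg sin 43° = 21.3 × 10 × 0.6820 = 145.266 N, and the normal force is N = mg cos 43° = 21.3 × 10 × 0.7314 = 155.788 N.
Kinetic friction acts up the slope with magnitude f = μN = 0.3 × 155.788 = 46.736 N.
Net force along the incline is 145.266 − 46.736 = 98.530 N, so a = 98.530 / 21.3 = 4.6258 m/s².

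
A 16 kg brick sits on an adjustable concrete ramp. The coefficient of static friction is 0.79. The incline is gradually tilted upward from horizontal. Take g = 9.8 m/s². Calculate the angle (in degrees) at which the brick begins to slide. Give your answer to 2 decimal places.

At the threshold of sliding, static friction is at its maximum μ_s N and exactly balances the weight component along the incline: mg sin θ = μ_s mg cos θ.
Hence tan θ = μ_s = 0.79, so θ = arctan(0.79) = 38.3087°.

38.31°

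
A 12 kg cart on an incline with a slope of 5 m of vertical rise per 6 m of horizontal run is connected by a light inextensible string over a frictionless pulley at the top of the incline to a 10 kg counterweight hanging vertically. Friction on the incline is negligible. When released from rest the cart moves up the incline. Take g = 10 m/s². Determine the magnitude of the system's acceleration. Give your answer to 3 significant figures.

For the cart on the incline: the weight component along the slope is m₁g sin 39.81° = 12 × 10 × 0.6402 = 76.824 N and the normal force is N = m₁g cos 39.81° = 92.187 N.
Newton's second law for the cart (up-slope positive): T − 76.824 = 12 a. For the hanging counterweight (downward positive): 10 × 10 − T = 10 a.
Adding the two equations eliminates T: 23.176 = 22 a, so a = 1.0535 m/s².

1.05 m/s²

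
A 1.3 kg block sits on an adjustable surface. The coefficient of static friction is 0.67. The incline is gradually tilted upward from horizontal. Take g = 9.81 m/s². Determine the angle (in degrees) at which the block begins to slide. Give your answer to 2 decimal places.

At the threshold of sliding, static friction is at its maximum μ_s N and exactly balances the weight component along the incline: mg sin θ = μ_s mg cos θ.
Hence tan θ = μ_s = 0.67, so θ = arctan(0.67) = 33.8221°.

33.82°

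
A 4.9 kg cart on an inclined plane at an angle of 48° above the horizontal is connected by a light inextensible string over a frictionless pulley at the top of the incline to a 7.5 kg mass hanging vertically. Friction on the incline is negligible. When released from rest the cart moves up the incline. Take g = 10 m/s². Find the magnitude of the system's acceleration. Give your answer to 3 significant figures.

3.11 m/s²

For the cart on the incline: the weight component along the slope is m₁g sin 48° = 4.9 × 10 × 0.7431 = 36.412 N and the normal force is N = m₁g cos 48° = 32.787 N.
Newton's second law for the cart (up-slope positive): T − 36.412 = 4.9 a. For the hanging mass (downward positive): 7.5 × 10 − T = 7.5 a.
Adding the two equations eliminates T: 38.588 = 12.4 a, so a = 3.1119 m/s².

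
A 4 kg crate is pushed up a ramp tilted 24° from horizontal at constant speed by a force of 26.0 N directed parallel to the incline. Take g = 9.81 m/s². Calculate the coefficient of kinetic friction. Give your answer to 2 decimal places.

0.28

At constant speed ΣF = 0 along the incline. The applied 26.0 N acts up the slope; the weight component mg sin 24° = 15.960 N and kinetic friction μN both act down the slope.
So 26.0 = 15.960 + μ × 35.848, giving μ = (26.0 − 15.960) / 35.848 = 0.2801.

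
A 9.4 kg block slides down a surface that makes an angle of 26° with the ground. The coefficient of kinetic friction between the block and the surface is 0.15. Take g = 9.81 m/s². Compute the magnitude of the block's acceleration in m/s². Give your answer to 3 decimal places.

Resolving the weight along the incline: the component pulling the block down the slope is mg sin 26° = 9.4 × 9.81 × 0.4384 = 40.427 N, and the normal force is N = mg cos 26° = 9.4 × 9.81 × 0.8988 = 82.882 N.
Kinetic friction acts up the slope with magnitude f = μN = 0.15 × 82.882 = 12.432 N.
Net force along the incline is 40.427 − 12.432 = 27.995 N, so a = 27.995 / 9.4 = 2.9782 m/s².

2.978 m/s²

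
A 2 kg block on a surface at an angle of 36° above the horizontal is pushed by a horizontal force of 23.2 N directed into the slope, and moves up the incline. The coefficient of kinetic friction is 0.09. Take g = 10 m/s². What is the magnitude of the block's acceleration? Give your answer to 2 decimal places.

2.16 m/s²

The horizontal push has components F cos 36° = 23.2 × 0.8090 = 18.769 N up the incline and F sin 36° = 23.2 × 0.5878 = 13.637 N pressing into the surface.
The normal force is therefore N = mg cos 36° + F sin 36° = 16.180 + 13.637 = 29.817 N, and kinetic friction down the slope is μN = 0.09 × 29.817 = 2.684 N.
Along the incline: F cos 36° − mg sin 36° − μN = ma, so 18.769 − 11.756 − 2.684 = 2 a, giving a = 2.1645 m/s².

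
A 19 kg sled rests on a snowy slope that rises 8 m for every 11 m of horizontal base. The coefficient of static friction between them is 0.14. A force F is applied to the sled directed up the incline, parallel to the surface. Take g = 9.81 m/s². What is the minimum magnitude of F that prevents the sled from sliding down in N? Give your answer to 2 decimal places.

88.53 N

The normal force is N = mg cos 36.03° = 150.740 N. With F at its minimum the sled is on the verge of sliding down, so static friction is at its maximum μ_s N = 0.14 × 150.740 = 21.104 N and acts up the slope.
Equilibrium along the incline: F + μ_s N = mg sin 36.03°, so F = 109.629 − 21.104 = 88.525 N.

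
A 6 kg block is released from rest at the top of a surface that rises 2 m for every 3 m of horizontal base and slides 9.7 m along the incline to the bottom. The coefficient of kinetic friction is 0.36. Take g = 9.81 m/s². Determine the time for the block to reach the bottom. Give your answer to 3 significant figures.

2.78 s

The weight component along the incline is mg sin 33.69° = 32.650 N and the normal force is N = mg cos 33.69° = 48.974 N.
Friction up the slope is f = μN = 0.36 × 48.974 = 17.631 N, so the net downslope force is 32.650 − 17.631 = 15.019 N and a = 15.019 / 6 = 2.5032 m/s².
Starting from rest, L = ½at², so t = √(2L/a) = √(2 × 9.7 / 2.5032) = 2.7839 s.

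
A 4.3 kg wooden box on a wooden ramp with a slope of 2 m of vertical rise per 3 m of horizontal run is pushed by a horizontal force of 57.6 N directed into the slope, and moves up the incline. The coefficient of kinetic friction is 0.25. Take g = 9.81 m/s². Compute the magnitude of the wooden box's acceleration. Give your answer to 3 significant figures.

1.81 m/s²

The horizontal push has components F cos 33.69° = 57.6 × 0.8321 = 47.929 N up the incline and F sin 33.69° = 57.6 × 0.5547 = 31.951 N pressing into the surface.
The normal force is therefore N = mg cos 33.69° + F sin 33.69° = 35.100 + 31.951 = 67.051 N, and kinetic friction down the slope is μN = 0.25 × 67.051 = 16.763 N.
Along the incline: F cos 33.69° − mg sin 33.69° − μN = ma, so 47.929 − 23.399 − 16.763 = 4.3 a, giving a = 1.8063 m/s².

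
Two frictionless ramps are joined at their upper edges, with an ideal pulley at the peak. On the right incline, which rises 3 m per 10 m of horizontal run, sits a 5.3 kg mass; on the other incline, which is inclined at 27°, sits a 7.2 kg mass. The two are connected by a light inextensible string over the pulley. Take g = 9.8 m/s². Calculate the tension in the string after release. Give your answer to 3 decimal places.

Resolve each weight along its own incline: the 5.3 kg mass has component 5.3 × 9.8 × sin 16.70° = 14.925 N down its slope, and the 7.2 kg mass has 7.2 × 9.8 × sin 27° = 32.034 N down its slope.
The 7.2 kg side's 32.034 N exceeds the other side's 14.925 N, so that mass slides down and the 5.3 kg mass slides up. Taking that direction as positive, Newton's second law for the whole system gives 32.034 − 14.925 = (5.3 + 7.2) a, so a = 17.109 / 12.5 = 1.3687 m/s².
For the 5.3 kg mass (up-slope positive): T − 14.925 = 5.3 × 1.3687, so T = 22.179 N.

22.179 N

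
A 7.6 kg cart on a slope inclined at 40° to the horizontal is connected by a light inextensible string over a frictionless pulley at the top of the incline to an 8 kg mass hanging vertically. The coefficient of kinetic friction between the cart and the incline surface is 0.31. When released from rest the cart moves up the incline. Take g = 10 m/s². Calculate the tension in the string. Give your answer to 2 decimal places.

73.28 N

For the cart on the incline: the weight component along the slope is m₁g sin 40° = 7.6 × 10 × 0.6428 = 48.853 N and the normal force is N = m₁g cos 40° = 58.219 N.
Kinetic friction opposes the cart's motion up the incline: f = μN = 0.31 × 58.219 = 18.048 N acting down the slope.
Newton's second law for the cart (up-slope positive): T − 48.853 − 18.048 = 7.6 a. For the hanging mass (downward positive): 8 × 10 − T = 8 a.
Adding the two equations eliminates T: 13.099 = 15.6 a, so a = 0.8397 m/s².
Then from the hanging mass's equation, T = 8 × (10 − 0.8397) = 73.282 N.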